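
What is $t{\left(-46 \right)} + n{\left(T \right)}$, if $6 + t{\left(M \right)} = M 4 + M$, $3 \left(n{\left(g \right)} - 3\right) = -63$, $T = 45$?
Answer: $-254$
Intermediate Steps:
$n{\left(g \right)} = -18$ ($n{\left(g \right)} = 3 + \frac{1}{3} \left(-63\right) = 3 - 21 = -18$)
$t{\left(M \right)} = -6 + 5 M$ ($t{\left(M \right)} = -6 + \left(M 4 + M\right) = -6 + \left(4 M + M\right) = -6 + 5 M$)
$t{\left(-46 \right)} + n{\left(T \right)} = \left(-6 + 5 \left(-46\right)\right) - 18 = \left(-6 - 230\right) - 18 = -236 - 18 = -254$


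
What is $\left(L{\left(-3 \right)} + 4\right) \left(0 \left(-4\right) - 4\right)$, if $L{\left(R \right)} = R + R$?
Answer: $8$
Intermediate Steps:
$L{\left(R \right)} = 2 R$
$\left(L{\left(-3 \right)} + 4\right) \left(0 \left(-4\right) - 4\right) = \left(2 \left(-3\right) + 4\right) \left(0 \left(-4\right) - 4\right) = \left(-6 + 4\right) \left(0 - 4\right) = \left(-2\right) \left(-4\right) = 8$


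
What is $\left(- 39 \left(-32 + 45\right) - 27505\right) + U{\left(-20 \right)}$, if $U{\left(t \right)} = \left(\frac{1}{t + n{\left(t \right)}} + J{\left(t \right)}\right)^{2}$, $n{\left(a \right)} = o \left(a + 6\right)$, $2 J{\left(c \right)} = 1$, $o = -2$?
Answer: $- \frac{1792743}{64} \approx -28012.0$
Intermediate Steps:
$J{\left(c \right)} = \frac{1}{2}$ ($J{\left(c \right)} = \frac{1}{2} \cdot 1 = \frac{1}{2}$)
$n{\left(a \right)} = -12 - 2 a$ ($n{\left(a \right)} = - 2 \left(a + 6\right) = - 2 \left(6 + a\right) = -12 - 2 a$)
$U{\left(t \right)} = \left(\frac{1}{2} + \frac{1}{-12 - t}\right)^{2}$ ($U{\left(t \right)} = \left(\frac{1}{t - \left(12 + 2 t\right)} + \frac{1}{2}\right)^{2} = \left(\frac{1}{-12 - t} + \frac{1}{2}\right)^{2} = \left(\frac{1}{2} + \frac{1}{-12 - t}\right)^{2}$)
$\left(- 39 \left(-32 + 45\right) - 27505\right) + U{\left(-20 \right)} = \left(- 39 \left(-32 + 45\right) - 27505\right) + \frac{\left(10 - 20\right)^{2}}{4 \left(12 - 20\right)^{2}} = \left(\left(-39\right) 13 - 27505\right) + \frac{\left(-10\right)^{2}}{4 \cdot 64} = \left(-507 - 27505\right) + \frac{1}{4} \cdot 100 \cdot \frac{1}{64} = -28012 + \frac{25}{64} = - \frac{1792743}{64}$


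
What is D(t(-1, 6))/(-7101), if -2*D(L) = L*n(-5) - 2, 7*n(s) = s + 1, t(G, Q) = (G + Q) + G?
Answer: -5/16569 ≈ -0.00030177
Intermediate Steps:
t(G, Q) = Q + 2*G
n(s) = 1/7 + s/7 (n(s) = (s + 1)/7 = (1 + s)/7 = 1/7 + s/7)
D(L) = 1 + 2*L/7 (D(L) = -(L*(1/7 + (1/7)*(-5)) - 2)/2 = -(L*(1/7 - 5/7) - 2)/2 = -(L*(-4/7) - 2)/2 = -(-4*L/7 - 2)/2 = -(-2 - 4*L/7)/2 = 1 + 2*L/7)
D(t(-1, 6))/(-7101) = (1 + 2*(6 + 2*(-1))/7)/(-7101) = (1 + 2*(6 - 2)/7)*(-1/7101) = (1 + (2/7)*4)*(-1/7101) = (1 + 8/7)*(-1/7101) = (15/7)*(-1/7101) = -5/16569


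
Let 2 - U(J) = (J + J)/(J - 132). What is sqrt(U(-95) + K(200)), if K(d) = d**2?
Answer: 2*sqrt(515304982)/227 ≈ 200.00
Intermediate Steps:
U(J) = 2 - 2*J/(-132 + J) (U(J) = 2 - (J + J)/(J - 132) = 2 - 2*J/(-132 + J))
sqrt(U(-95) + K(200)) = sqrt(-264/(-132 - 95) + 200**2) = sqrt(-264/(-227) + 40000) = sqrt(-264*(-1/227) + 40000) = sqrt(264/227 + 40000) = sqrt(9080264/227) = 2*sqrt(515304982)/227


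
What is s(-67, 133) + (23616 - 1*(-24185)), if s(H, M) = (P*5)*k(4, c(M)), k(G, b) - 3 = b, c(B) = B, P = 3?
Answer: 49841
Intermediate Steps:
k(G, b) = 3 + b
s(H, M) = 45 + 15*M (s(H, M) = (3*5)*(3 + M) = 15*(3 + M) = 45 + 15*M)
s(-67, 133) + (23616 - 1*(-24185)) = (45 + 15*133) + (23616 - 1*(-24185)) = (45 + 1995) + (23616 + 24185) = 2040 + 47801 = 49841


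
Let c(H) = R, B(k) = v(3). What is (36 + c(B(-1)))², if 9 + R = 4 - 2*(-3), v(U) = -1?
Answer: 1369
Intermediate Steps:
B(k) = -1
R = 1 (R = -9 + (4 - 2*(-3)) = -9 + (4 + 6) = -9 + 10 = 1)
c(H) = 1
(36 + c(B(-1)))² = (36 + 1)² = 37² = 1369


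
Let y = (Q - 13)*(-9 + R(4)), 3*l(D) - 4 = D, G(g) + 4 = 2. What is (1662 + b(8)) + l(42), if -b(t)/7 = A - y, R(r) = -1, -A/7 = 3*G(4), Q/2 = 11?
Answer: 2260/3 ≈ 753.33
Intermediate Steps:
Q = 22 (Q = 2*11 = 22)
G(g) = -2 (G(g) = -4 + 2 = -2)
l(D) = 4/3 + D/3
A = 42 (A = -21*(-2) = -7*(-6) = 42)
y = -90 (y = (22 - 13)*(-9 - 1) = 9*(-10) = -90)
b(t) = -924 (b(t) = -7*(42 - 1*(-90)) = -7*(42 + 90) = -7*132 = -924)
(1662 + b(8)) + l(42) = (1662 - 924) + (4/3 + (⅓)*42) = 738 + (4/3 + 14) = 738 + 46/3 = 2260/3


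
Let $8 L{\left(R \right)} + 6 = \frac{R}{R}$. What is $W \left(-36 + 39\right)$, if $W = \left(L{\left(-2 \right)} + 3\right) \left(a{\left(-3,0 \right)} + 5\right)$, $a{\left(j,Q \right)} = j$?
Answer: $\frac{57}{4} \approx 14.25$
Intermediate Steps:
$L{\left(R \right)} = - \frac{5}{8}$ ($L{\left(R \right)} = - \frac{3}{4} + \frac{R \frac{1}{R}}{8} = - \frac{3}{4} + \frac{1}{8} \cdot 1 = - \frac{3}{4} + \frac{1}{8} = - \frac{5}{8}$)
$W = \frac{19}{4}$ ($W = \left(- \frac{5}{8} + 3\right) \left(-3 + 5\right) = \frac{19}{8} \cdot 2 = \frac{19}{4} \approx 4.75$)
$W \left(-36 + 39\right) = \frac{19 \left(-36 + 39\right)}{4} = \frac{19}{4} \cdot 3 = \frac{57}{4}$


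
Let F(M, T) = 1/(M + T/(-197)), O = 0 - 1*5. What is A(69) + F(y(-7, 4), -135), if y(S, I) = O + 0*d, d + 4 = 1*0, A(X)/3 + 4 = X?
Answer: 165553/850 ≈ 194.77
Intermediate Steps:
A(X) = -12 + 3*X
d = -4 (d = -4 + 1*0 = -4 + 0 = -4)
O = -5 (O = 0 - 5 = -5)
y(S, I) = -5 (y(S, I) = -5 + 0*(-4) = -5 + 0 = -5)
F(M, T) = 1/(M - T/197) (F(M, T) = 1/(M + T*(-1/197)) = 1/(M - T/197))
A(69) + F(y(-7, 4), -135) = (-12 + 3*69) + 197/(-1*(-135) + 197*(-5)) = (-12 + 207) + 197/(135 - 985) = 195 + 197/(-850) = 195 + 197*(-1/850) = 195 - 197/850 = 165553/850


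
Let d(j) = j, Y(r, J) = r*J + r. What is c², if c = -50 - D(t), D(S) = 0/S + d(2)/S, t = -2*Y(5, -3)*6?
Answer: 9006001/3600 ≈ 2501.7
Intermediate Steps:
Y(r, J) = r + J*r (Y(r, J) = J*r + r = r + J*r)
t = 120 (t = -10*(1 - 3)*6 = -10*(-2)*6 = -2*(-10)*6 = 20*6 = 120)
D(S) = 2/S (D(S) = 0/S + 2/S = 0 + 2/S = 2/S)
c = -3001/60 (c = -50 - 2/120 = -50 - 1*1/60 = -50 - 1/60 = -3001/60 ≈ -50.017)
c² = (-3001/60)² = 9006001/3600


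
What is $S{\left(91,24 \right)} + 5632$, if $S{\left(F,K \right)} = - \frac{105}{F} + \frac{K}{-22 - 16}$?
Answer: $\frac{1390663}{247} \approx 5630.2$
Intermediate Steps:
$S{\left(F,K \right)} = - \frac{105}{F} - \frac{K}{38}$ ($S{\left(F,K \right)} = - \frac{105}{F} + \frac{K}{-38} = - \frac{105}{F} + K \left(- \frac{1}{38}\right) = - \frac{105}{F} - \frac{K}{38}$)
$S{\left(91,24 \right)} + 5632 = \left(- \frac{105}{91} - \frac{12}{19}\right) + 5632 = \left(\left(-105\right) \frac{1}{91} - \frac{12}{19}\right) + 5632 = \left(- \frac{15}{13} - \frac{12}{19}\right) + 5632 = - \frac{441}{247} + 5632 = \frac{1390663}{247}$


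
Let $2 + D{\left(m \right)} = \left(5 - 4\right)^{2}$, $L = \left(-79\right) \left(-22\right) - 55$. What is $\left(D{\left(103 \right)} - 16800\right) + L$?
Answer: $-15118$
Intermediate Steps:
$L = 1683$ ($L = 1738 - 55 = 1683$)
$D{\left(m \right)} = -1$ ($D{\left(m \right)} = -2 + \left(5 - 4\right)^{2} = -2 + 1^{2} = -2 + 1 = -1$)
$\left(D{\left(103 \right)} - 16800\right) + L = \left(-1 - 16800\right) + 1683 = -16801 + 1683 = -15118$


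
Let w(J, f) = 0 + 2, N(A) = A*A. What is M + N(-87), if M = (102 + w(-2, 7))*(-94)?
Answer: -2207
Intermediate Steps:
N(A) = A**2
w(J, f) = 2
M = -9776 (M = (102 + 2)*(-94) = 104*(-94) = -9776)
M + N(-87) = -9776 + (-87)**2 = -9776 + 7569 = -2207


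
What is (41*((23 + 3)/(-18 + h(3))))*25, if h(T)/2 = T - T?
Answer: -13325/9 ≈ -1480.6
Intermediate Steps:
h(T) = 0 (h(T) = 2*(T - T) = 2*0 = 0)
(41*((23 + 3)/(-18 + h(3))))*25 = (41*((23 + 3)/(-18 + 0)))*25 = (41*(26/(-18)))*25 = (41*(26*(-1/18)))*25 = (41*(-13/9))*25 = -533/9*25 = -13325/9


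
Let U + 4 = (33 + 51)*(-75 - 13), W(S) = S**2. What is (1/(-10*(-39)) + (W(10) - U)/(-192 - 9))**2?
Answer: 949480694569/682776900 ≈ 1390.6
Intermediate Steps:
U = -7396 (U = -4 + (33 + 51)*(-75 - 13) = -4 + 84*(-88) = -4 - 7392 = -7396)
(1/(-10*(-39)) + (W(10) - U)/(-192 - 9))**2 = (1/(-10*(-39)) + (10**2 - 1*(-7396))/(-192 - 9))**2 = (1/390 + (100 + 7396)/(-201))**2 = (1/390 + 7496*(-1/201))**2 = (1/390 - 7496/201)**2 = (-974413/26130)**2 = 949480694569/682776900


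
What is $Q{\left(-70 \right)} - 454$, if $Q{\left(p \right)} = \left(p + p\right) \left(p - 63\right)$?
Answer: $18166$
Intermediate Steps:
$Q{\left(p \right)} = 2 p \left(-63 + p\right)$
$Q{\left(-70 \right)} - 454 = 2 \left(-70\right) \left(-63 - 70\right) - 454 = 2 \left(-70\right) \left(-133\right) - 454 = 18620 - 454 = 18166$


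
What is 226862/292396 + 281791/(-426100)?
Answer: 3567834241/31147483900 ≈ 0.11455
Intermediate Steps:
226862/292396 + 281791/(-426100) = 226862*(1/292396) + 281791*(-1/426100) = 113431/146198 - 281791/426100 = 3567834241/31147483900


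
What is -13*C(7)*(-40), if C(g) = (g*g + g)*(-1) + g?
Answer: -25480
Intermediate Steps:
C(g) = -g² (C(g) = (g² + g)*(-1) + g = (g + g²)*(-1) + g = (-g - g²) + g = -g²)
-13*C(7)*(-40) = -(-13)*7²*(-40) = -(-13)*49*(-40) = -13*(-49)*(-40) = 637*(-40) = -25480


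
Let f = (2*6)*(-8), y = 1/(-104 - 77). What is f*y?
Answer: 96/181 ≈ 0.53039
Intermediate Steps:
y = -1/181 (y = 1/(-181) = -1/181 ≈ -0.0055249)
f = -96 (f = 12*(-8) = -96)
f*y = -96*(-1/181) = 96/181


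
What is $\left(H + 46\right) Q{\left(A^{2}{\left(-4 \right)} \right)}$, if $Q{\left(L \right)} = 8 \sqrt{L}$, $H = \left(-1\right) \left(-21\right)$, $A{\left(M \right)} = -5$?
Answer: $2680$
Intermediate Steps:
$H = 21$
$\left(H + 46\right) Q{\left(A^{2}{\left(-4 \right)} \right)} = \left(21 + 46\right) 8 \sqrt{\left(-5\right)^{2}} = 67 \cdot 8 \sqrt{25} = 67 \cdot 8 \cdot 5 = 67 \cdot 40 = 2680$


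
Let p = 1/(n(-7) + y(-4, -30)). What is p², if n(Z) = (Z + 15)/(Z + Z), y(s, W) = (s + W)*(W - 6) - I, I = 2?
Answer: 49/73102500 ≈ 6.7029e-7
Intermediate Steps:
y(s, W) = -2 + (-6 + W)*(W + s) (y(s, W) = (s + W)*(W - 6) - 1*2 = (W + s)*(-6 + W) - 2 = (-6 + W)*(W + s) - 2 = -2 + (-6 + W)*(W + s))
n(Z) = (15 + Z)/(2*Z) (n(Z) = (15 + Z)/((2*Z)) = (15 + Z)*(1/(2*Z)) = (15 + Z)/(2*Z))
p = 7/8550 (p = 1/((½)*(15 - 7)/(-7) + (-2 + (-30)² - 6*(-30) - 6*(-4) - 30*(-4))) = 1/((½)*(-⅐)*8 + (-2 + 900 + 180 + 24 + 120)) = 1/(-4/7 + 1222) = 1/(8550/7) = 7/8550 ≈ 0.00081871)
p² = (7/8550)² = 49/73102500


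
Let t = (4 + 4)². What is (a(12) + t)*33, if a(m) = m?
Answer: 2508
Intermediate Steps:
t = 64 (t = 8² = 64)
(a(12) + t)*33 = (12 + 64)*33 = 76*33 = 2508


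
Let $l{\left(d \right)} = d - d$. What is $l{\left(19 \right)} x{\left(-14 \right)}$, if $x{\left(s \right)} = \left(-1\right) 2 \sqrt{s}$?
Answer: $0$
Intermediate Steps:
$x{\left(s \right)} = - 2 \sqrt{s}$
$l{\left(d \right)} = 0$
$l{\left(19 \right)} x{\left(-14 \right)} = 0 \left(- 2 \sqrt{-14}\right) = 0 \left(- 2 i \sqrt{14}\right) = 0$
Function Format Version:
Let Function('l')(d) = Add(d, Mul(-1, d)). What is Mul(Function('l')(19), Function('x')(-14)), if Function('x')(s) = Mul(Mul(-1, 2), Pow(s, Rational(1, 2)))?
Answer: 0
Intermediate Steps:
Function('x')(s) = Mul(-2, Pow(s, Rational(1, 2)))
Function('l')(d) = 0
Mul(Function('l')(19), Function('x')(-14)) = Mul(0, Mul(-2, Pow(-14, Rational(1, 2)))) = Mul(0, Mul(-2, Mul(I, Pow(14, Rational(1, 2))))) = Mul(0, Mul(-2, I, Pow(14, Rational(1, 2)))) = 0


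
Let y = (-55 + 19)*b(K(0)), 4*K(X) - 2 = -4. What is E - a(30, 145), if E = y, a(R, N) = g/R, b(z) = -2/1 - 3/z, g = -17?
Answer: -4303/30 ≈ -143.43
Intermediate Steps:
K(X) = -½ (K(X) = ½ + (¼)*(-4) = ½ - 1 = -½)
b(z) = -2 - 3/z (b(z) = -2*1 - 3/z = -2 - 3/z)
a(R, N) = -17/R
y = -144 (y = (-55 + 19)*(-2 - 3/(-½)) = -36*(-2 - 3*(-2)) = -36*(-2 + 6) = -36*4 = -144)
E = -144
E - a(30, 145) = -144 - (-17)/30 = -144 - 1*(-17/30) = -144 + 17/30 = -4303/30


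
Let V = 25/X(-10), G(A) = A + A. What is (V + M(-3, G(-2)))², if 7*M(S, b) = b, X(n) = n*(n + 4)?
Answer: 169/7056 ≈ 0.023951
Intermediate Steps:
X(n) = n*(4 + n)
G(A) = 2*A
M(S, b) = b/7
V = 5/12 (V = 25/((-10*(4 - 10))) = 25/((-10*(-6))) = 25/60 = 25*(1/60) = 5/12 ≈ 0.41667)
(V + M(-3, G(-2)))² = (5/12 + (2*(-2))/7)² = (5/12 + (⅐)*(-4))² = (5/12 - 4/7)² = (-13/84)² = 169/7056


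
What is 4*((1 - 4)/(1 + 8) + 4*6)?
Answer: 284/3 ≈ 94.667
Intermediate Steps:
4*((1 - 4)/(1 + 8) + 4*6) = 4*(-3/9 + 24) = 4*(-3*⅑ + 24) = 4*(-⅓ + 24) = 4*(71/3) = 284/3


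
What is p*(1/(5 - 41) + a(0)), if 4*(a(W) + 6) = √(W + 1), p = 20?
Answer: -1040/9 ≈ -115.56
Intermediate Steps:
a(W) = -6 + √(1 + W)/4 (a(W) = -6 + √(W + 1)/4 = -6 + √(1 + W)/4)
p*(1/(5 - 41) + a(0)) = 20*(1/(5 - 41) + (-6 + √(1 + 0)/4)) = 20*(1/(-36) + (-6 + √1/4)) = 20*(-1/36 + (-6 + (¼)*1)) = 20*(-1/36 + (-6 + ¼)) = 20*(-1/36 - 23/4) = 20*(-52/9) = -1040/9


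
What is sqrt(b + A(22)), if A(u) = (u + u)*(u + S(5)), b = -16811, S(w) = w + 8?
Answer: I*sqrt(15271) ≈ 123.58*I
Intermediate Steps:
S(w) = 8 + w
A(u) = 2*u*(13 + u) (A(u) = (u + u)*(u + (8 + 5)) = (2*u)*(u + 13) = (2*u)*(13 + u) = 2*u*(13 + u))
sqrt(b + A(22)) = sqrt(-16811 + 2*22*(13 + 22)) = sqrt(-16811 + 2*22*35) = sqrt(-16811 + 1540) = sqrt(-15271) = I*sqrt(15271)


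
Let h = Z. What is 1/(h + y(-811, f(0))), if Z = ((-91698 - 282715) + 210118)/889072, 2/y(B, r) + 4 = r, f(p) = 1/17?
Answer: -59567824/41236213 ≈ -1.4446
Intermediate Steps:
f(p) = 1/17
y(B, r) = 2/(-4 + r)
Z = -164295/889072 (Z = (-374413 + 210118)*(1/889072) = -164295*1/889072 = -164295/889072 ≈ -0.18479)
h = -164295/889072 ≈ -0.18479
1/(h + y(-811, f(0))) = 1/(-164295/889072 + 2/(-4 + 1/17)) = 1/(-164295/889072 + 2/(-67/17)) = 1/(-164295/889072 + 2*(-17/67)) = 1/(-164295/889072 - 34/67) = 1/(-41236213/59567824) = -59567824/41236213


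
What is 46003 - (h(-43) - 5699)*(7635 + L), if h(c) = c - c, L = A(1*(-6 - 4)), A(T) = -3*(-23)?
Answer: 43951099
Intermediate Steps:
A(T) = 69
L = 69
h(c) = 0
46003 - (h(-43) - 5699)*(7635 + L) = 46003 - (0 - 5699)*(7635 + 69) = 46003 - (-5699)*7704 = 46003 - 1*(-43905096) = 46003 + 43905096 = 43951099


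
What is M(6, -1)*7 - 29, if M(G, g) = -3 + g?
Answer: -57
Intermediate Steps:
M(6, -1)*7 - 29 = (-3 - 1)*7 - 29 = -4*7 - 29 = -28 - 29 = -57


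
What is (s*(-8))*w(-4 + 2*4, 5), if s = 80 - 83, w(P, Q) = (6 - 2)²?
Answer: 384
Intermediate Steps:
w(P, Q) = 16 (w(P, Q) = 4² = 16)
s = -3
(s*(-8))*w(-4 + 2*4, 5) = -3*(-8)*16 = 24*16 = 384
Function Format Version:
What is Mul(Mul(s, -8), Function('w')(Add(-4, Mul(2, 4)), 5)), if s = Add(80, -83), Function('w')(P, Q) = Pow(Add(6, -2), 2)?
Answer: 384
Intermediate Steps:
Function('w')(P, Q) = 16 (Function('w')(P, Q) = Pow(4, 2) = 16)
s = -3
Mul(Mul(s, -8), Function('w')(Add(-4, Mul(2, 4)), 5)) = Mul(Mul(-3, -8), 16) = Mul(24, 16) = 384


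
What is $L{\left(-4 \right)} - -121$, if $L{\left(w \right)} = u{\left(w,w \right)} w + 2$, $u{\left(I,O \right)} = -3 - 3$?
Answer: $147$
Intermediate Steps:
$u{\left(I,O \right)} = -6$
$L{\left(w \right)} = 2 - 6 w$ ($L{\left(w \right)} = - 6 w + 2 = 2 - 6 w$)
$L{\left(-4 \right)} - -121 = \left(2 - -24\right) - -121 = \left(2 + 24\right) + 121 = 26 + 121 = 147$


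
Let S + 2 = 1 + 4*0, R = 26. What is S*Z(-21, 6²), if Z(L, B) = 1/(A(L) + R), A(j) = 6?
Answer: -1/32 ≈ -0.031250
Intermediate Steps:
S = -1 (S = -2 + (1 + 4*0) = -2 + (1 + 0) = -2 + 1 = -1)
Z(L, B) = 1/32 (Z(L, B) = 1/(6 + 26) = 1/32)
S*Z(-21, 6²) = -1*1/32 = -1/32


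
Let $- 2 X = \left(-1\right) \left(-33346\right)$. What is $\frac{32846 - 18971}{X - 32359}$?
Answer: $- \frac{4625}{16344} \approx -0.28298$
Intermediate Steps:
$X = -16673$ ($X = - \frac{\left(-1\right) \left(-33346\right)}{2} = \left(- \frac{1}{2}\right) 33346 = -16673$)
$\frac{32846 - 18971}{X - 32359} = \frac{32846 - 18971}{-16673 - 32359} = \frac{13875}{-49032} = 13875 \left(- \frac{1}{49032}\right) = - \frac{4625}{16344}$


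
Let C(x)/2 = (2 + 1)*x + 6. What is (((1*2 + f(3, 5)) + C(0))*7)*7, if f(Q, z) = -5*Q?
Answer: -49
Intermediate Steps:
C(x) = 12 + 6*x (C(x) = 2*((2 + 1)*x + 6) = 2*(3*x + 6) = 2*(6 + 3*x) = 12 + 6*x)
(((1*2 + f(3, 5)) + C(0))*7)*7 = (((1*2 - 5*3) + (12 + 6*0))*7)*7 = (((2 - 15) + (12 + 0))*7)*7 = ((-13 + 12)*7)*7 = -1*7*7 = -7*7 = -49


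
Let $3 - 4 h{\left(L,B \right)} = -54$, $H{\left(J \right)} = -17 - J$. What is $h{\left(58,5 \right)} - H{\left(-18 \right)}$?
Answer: $\frac{53}{4} \approx 13.25$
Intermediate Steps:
$h{\left(L,B \right)} = \frac{57}{4}$ ($h{\left(L,B \right)} = \frac{3}{4} - - \frac{27}{2} = \frac{3}{4} + \frac{27}{2} = \frac{57}{4}$)
$h{\left(58,5 \right)} - H{\left(-18 \right)} = \frac{57}{4} - \left(-17 - -18\right) = \frac{57}{4} - \left(-17 + 18\right) = \frac{57}{4} - 1 = \frac{53}{4}$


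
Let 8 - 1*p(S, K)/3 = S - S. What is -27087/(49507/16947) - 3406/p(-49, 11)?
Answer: -5592831089/594084 ≈ -9414.2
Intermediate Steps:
p(S, K) = 24 (p(S, K) = 24 - 3*(S - S) = 24 - 3*0 = 24 + 0 = 24)
-27087/(49507/16947) - 3406/p(-49, 11) = -27087/(49507/16947) - 3406/24 = -27087/(49507*(1/16947)) - 3406*1/24 = -27087/49507/16947 - 1703/12 = -27087*16947/49507 - 1703/12 = -459043389/49507 - 1703/12 = -5592831089/594084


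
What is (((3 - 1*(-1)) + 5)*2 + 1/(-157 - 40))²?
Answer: 12567025/38809 ≈ 323.82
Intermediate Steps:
(((3 - 1*(-1)) + 5)*2 + 1/(-157 - 40))² = (((3 + 1) + 5)*2 + 1/(-197))² = ((4 + 5)*2 - 1/197)² = (9*2 - 1/197)² = (18 - 1/197)² = (3545/197)² = 12567025/38809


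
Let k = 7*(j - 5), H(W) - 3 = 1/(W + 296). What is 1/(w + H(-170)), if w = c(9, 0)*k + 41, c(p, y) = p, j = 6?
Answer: 126/13483 ≈ 0.0093451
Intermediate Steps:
H(W) = 3 + 1/(296 + W) (H(W) = 3 + 1/(W + 296) = 3 + 1/(296 + W))
k = 7 (k = 7*(6 - 5) = 7*1 = 7)
w = 104 (w = 9*7 + 41 = 63 + 41 = 104)
1/(w + H(-170)) = 1/(104 + (889 + 3*(-170))/(296 - 170)) = 1/(104 + (889 - 510)/126) = 1/(104 + (1/126)*379) = 1/(104 + 379/126) = 1/(13483/126) = 126/13483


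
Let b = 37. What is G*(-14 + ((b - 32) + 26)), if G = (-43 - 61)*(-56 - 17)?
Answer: 129064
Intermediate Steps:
G = 7592 (G = -104*(-73) = 7592)
G*(-14 + ((b - 32) + 26)) = 7592*(-14 + ((37 - 32) + 26)) = 7592*(-14 + (5 + 26)) = 7592*(-14 + 31) = 7592*17 = 129064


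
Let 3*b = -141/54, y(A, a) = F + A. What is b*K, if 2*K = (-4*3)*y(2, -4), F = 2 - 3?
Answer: 47/9 ≈ 5.2222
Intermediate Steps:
F = -1
y(A, a) = -1 + A
K = -6 (K = ((-4*3)*(-1 + 2))/2 = (-12*1)/2 = (1/2)*(-12) = -6)
b = -47/54 (b = (-141/54)/3 = (-141*1/54)/3 = (1/3)*(-47/18) = -47/54 ≈ -0.87037)
b*K = -47/54*(-6) = 47/9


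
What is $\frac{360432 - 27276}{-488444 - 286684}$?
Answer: $- \frac{27763}{64594} \approx -0.42981$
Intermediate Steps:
$\frac{360432 - 27276}{-488444 - 286684} = \frac{333156}{-775128} = 333156 \left(- \frac{1}{775128}\right) = - \frac{27763}{64594}$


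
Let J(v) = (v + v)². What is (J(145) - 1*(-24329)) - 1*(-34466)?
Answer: 142895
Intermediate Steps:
J(v) = 4*v² (J(v) = (2*v)² = 4*v²)
(J(145) - 1*(-24329)) - 1*(-34466) = (4*145² - 1*(-24329)) - 1*(-34466) = (4*21025 + 24329) + 34466 = (84100 + 24329) + 34466 = 108429 + 34466 = 142895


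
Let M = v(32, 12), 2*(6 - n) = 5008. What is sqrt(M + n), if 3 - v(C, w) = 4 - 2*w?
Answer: 15*I*sqrt(11) ≈ 49.749*I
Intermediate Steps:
n = -2498 (n = 6 - 1/2*5008 = 6 - 2504 = -2498)
v(C, w) = -1 + 2*w (v(C, w) = 3 - (4 - 2*w) = 3 + (-4 + 2*w) = -1 + 2*w)
M = 23 (M = -1 + 2*12 = -1 + 24 = 23)
sqrt(M + n) = sqrt(23 - 2498) = sqrt(-2475) = 15*I*sqrt(11)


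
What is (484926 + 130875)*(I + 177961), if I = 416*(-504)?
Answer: -19522739103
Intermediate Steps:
I = -209664
(484926 + 130875)*(I + 177961) = (484926 + 130875)*(-209664 + 177961) = 615801*(-31703) = -19522739103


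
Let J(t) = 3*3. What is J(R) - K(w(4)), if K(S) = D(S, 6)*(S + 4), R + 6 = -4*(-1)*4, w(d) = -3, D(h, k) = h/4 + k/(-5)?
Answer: 219/20 ≈ 10.950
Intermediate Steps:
D(h, k) = -k/5 + h/4 (D(h, k) = h*(¼) + k*(-⅕) = h/4 - k/5 = -k/5 + h/4)
R = 10 (R = -6 - 4*(-1)*4 = -6 + 4*4 = -6 + 16 = 10)
J(t) = 9
K(S) = (4 + S)*(-6/5 + S/4) (K(S) = (-⅕*6 + S/4)*(S + 4) = (-6/5 + S/4)*(4 + S) = (4 + S)*(-6/5 + S/4))
J(R) - K(w(4)) = 9 - (-24 + 5*(-3))*(4 - 3)/20 = 9 - (-24 - 15)/20 = 9 - (-39)/20 = 9 - 1*(-39/20) = 9 + 39/20 = 219/20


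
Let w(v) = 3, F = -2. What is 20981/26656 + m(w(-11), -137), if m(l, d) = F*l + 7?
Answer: 47637/26656 ≈ 1.7871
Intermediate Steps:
m(l, d) = 7 - 2*l (m(l, d) = -2*l + 7 = 7 - 2*l)
20981/26656 + m(w(-11), -137) = 20981/26656 + (7 - 2*3) = 20981*(1/26656) + (7 - 6) = 20981/26656 + 1 = 47637/26656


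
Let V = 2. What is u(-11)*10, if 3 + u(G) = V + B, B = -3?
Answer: -40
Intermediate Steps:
u(G) = -4 (u(G) = -3 + (2 - 3) = -3 - 1 = -4)
u(-11)*10 = -4*10 = -40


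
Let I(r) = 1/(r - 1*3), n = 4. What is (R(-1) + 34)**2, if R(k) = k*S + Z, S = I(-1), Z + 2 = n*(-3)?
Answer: 6561/16 ≈ 410.06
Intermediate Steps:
Z = -14 (Z = -2 + 4*(-3) = -2 - 12 = -14)
I(r) = 1/(-3 + r) (I(r) = 1/(r - 3) = 1/(-3 + r))
S = -1/4 (S = 1/(-3 - 1) = 1/(-4) = -1/4 ≈ -0.25000)
R(k) = -14 - k/4 (R(k) = k*(-1/4) - 14 = -k/4 - 14 = -14 - k/4)
(R(-1) + 34)**2 = ((-14 - 1/4*(-1)) + 34)**2 = ((-14 + 1/4) + 34)**2 = (-55/4 + 34)**2 = (81/4)**2 = 6561/16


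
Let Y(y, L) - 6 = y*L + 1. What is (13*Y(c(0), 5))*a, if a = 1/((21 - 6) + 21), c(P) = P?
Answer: 91/36 ≈ 2.5278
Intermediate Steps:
Y(y, L) = 7 + L*y (Y(y, L) = 6 + (y*L + 1) = 6 + (L*y + 1) = 6 + (1 + L*y) = 7 + L*y)
a = 1/36 (a = 1/(15 + 21) = 1/36 ≈ 0.027778)
(13*Y(c(0), 5))*a = (13*(7 + 5*0))*(1/36) = (13*(7 + 0))*(1/36) = (13*7)*(1/36) = 91*(1/36) = 91/36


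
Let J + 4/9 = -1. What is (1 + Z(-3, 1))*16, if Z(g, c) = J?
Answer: -64/9 ≈ -7.1111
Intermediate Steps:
J = -13/9 (J = -4/9 - 1 = -13/9 ≈ -1.4444)
Z(g, c) = -13/9
(1 + Z(-3, 1))*16 = (1 - 13/9)*16 = -4/9*16 = -64/9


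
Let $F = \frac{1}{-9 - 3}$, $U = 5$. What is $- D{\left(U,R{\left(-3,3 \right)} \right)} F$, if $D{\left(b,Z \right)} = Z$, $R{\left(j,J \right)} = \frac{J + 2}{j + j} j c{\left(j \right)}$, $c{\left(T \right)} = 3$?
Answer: $\frac{5}{8} \approx 0.625$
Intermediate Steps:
$R{\left(j,J \right)} = 3 + \frac{3 J}{2}$ ($R{\left(j,J \right)} = \frac{J + 2}{j + j} j 3 = \frac{2 + J}{2 j} j 3 = \left(1 + \frac{J}{2}\right) 3 = 3 + \frac{3 J}{2}$)
$F = - \frac{1}{12}$ ($F = \frac{1}{-12} = - \frac{1}{12} \approx -0.083333$)
$- D{\left(U,R{\left(-3,3 \right)} \right)} F = - (3 + \frac{3}{2} \cdot 3) \left(- \frac{1}{12}\right) = - (3 + \frac{9}{2}) \left(- \frac{1}{12}\right) = \left(-1\right) \frac{15}{2} \left(- \frac{1}{12}\right) = \left(- \frac{15}{2}\right) \left(- \frac{1}{12}\right) = \frac{5}{8}$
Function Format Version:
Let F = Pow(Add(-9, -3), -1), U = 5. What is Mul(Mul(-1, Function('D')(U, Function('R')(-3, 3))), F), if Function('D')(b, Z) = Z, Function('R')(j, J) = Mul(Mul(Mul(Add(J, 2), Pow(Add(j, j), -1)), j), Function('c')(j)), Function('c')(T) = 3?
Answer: Rational(5, 8) ≈ 0.62500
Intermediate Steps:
Function('R')(j, J) = Add(3, Mul(Rational(3, 2), J)) (Function('R')(j, J) = Mul(Mul(Mul(Add(J, 2), Pow(Add(j, j), -1)), j), 3) = Mul(Mul(Mul(Add(2, J), Pow(Mul(2, j), -1)), j), 3) = Mul(Mul(Mul(Add(2, J), Mul(Rational(1, 2), Pow(j, -1))), j), 3) = Mul(Mul(Mul(Rational(1, 2), Pow(j, -1), Add(2, J)), j), 3) = Mul(Add(1, Mul(Rational(1, 2), J)), 3) = Add(3, Mul(Rational(3, 2), J)))
F = Rational(-1, 12) (F = Pow(-12, -1) = Rational(-1, 12) ≈ -0.083333)
Mul(Mul(-1, Function('D')(U, Function('R')(-3, 3))), F) = Mul(Mul(-1, Add(3, Mul(Rational(3, 2), 3))), Rational(-1, 12)) = Mul(Mul(-1, Add(3, Rational(9, 2))), Rational(-1, 12)) = Mul(Mul(-1, Rational(15, 2)), Rational(-1, 12)) = Mul(Rational(-15, 2), Rational(-1, 12)) = Rational(5, 8)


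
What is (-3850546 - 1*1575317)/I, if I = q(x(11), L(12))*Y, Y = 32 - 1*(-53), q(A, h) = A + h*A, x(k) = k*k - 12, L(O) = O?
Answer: -5425863/120445 ≈ -45.048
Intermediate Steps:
x(k) = -12 + k**2 (x(k) = k**2 - 12 = -12 + k**2)
q(A, h) = A + A*h
Y = 85 (Y = 32 + 53 = 85)
I = 120445 (I = ((-12 + 11**2)*(1 + 12))*85 = ((-12 + 121)*13)*85 = (109*13)*85 = 1417*85 = 120445)
(-3850546 - 1*1575317)/I = (-3850546 - 1*1575317)/120445 = (-3850546 - 1575317)*(1/120445) = -5425863*1/120445 = -5425863/120445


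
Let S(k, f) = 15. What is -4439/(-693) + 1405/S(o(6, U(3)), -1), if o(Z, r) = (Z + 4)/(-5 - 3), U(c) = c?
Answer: 69350/693 ≈ 100.07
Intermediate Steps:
o(Z, r) = -½ - Z/8 (o(Z, r) = (4 + Z)/(-8) = (4 + Z)*(-⅛) = -½ - Z/8)
-4439/(-693) + 1405/S(o(6, U(3)), -1) = -4439/(-693) + 1405/15 = -4439*(-1/693) + 1405*(1/15) = 4439/693 + 281/3 = 69350/693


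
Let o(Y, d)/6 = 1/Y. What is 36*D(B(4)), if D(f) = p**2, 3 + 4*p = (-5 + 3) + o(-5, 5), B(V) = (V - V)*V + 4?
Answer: 8649/100 ≈ 86.490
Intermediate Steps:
o(Y, d) = 6/Y
B(V) = 4 (B(V) = 0*V + 4 = 0 + 4 = 4)
p = -31/20 (p = -3/4 + ((-5 + 3) + 6/(-5))/4 = -3/4 + (-2 + 6*(-1/5))/4 = -3/4 + (-2 - 6/5)/4 = -3/4 + (1/4)*(-16/5) = -3/4 - 4/5 = -31/20 ≈ -1.5500)
D(f) = 961/400 (D(f) = (-31/20)**2 = 961/400)
36*D(B(4)) = 36*(961/400) = 8649/100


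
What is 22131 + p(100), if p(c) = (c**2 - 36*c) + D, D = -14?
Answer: 28517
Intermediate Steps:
p(c) = -14 + c**2 - 36*c (p(c) = (c**2 - 36*c) - 14 = -14 + c**2 - 36*c)
22131 + p(100) = 22131 + (-14 + 100**2 - 36*100) = 22131 + (-14 + 10000 - 3600) = 22131 + 6386 = 28517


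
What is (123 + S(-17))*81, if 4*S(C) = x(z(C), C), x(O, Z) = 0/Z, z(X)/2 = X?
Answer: 9963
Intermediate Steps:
z(X) = 2*X
x(O, Z) = 0
S(C) = 0 (S(C) = (¼)*0 = 0)
(123 + S(-17))*81 = (123 + 0)*81 = 123*81 = 9963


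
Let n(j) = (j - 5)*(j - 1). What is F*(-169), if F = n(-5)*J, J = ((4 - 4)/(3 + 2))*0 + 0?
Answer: 0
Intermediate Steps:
J = 0 (J = (0/5)*0 + 0 = (0*(⅕))*0 + 0 = 0*0 + 0 = 0 + 0 = 0)
n(j) = (-1 + j)*(-5 + j) (n(j) = (-5 + j)*(-1 + j) = (-1 + j)*(-5 + j))
F = 0 (F = (5 + (-5)² - 6*(-5))*0 = (5 + 25 + 30)*0 = 60*0 = 0)
F*(-169) = 0*(-169) = 0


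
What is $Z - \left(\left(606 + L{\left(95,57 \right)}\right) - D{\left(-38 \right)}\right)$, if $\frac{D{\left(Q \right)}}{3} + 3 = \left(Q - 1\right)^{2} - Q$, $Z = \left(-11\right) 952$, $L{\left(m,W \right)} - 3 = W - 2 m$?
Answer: $-6280$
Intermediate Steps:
$L{\left(m,W \right)} = 3 + W - 2 m$ ($L{\left(m,W \right)} = 3 + \left(W - 2 m\right) = 3 + W - 2 m$)
$Z = -10472$
$D{\left(Q \right)} = -9 - 3 Q + 3 \left(-1 + Q\right)^{2}$ ($D{\left(Q \right)} = -9 + 3 \left(\left(Q - 1\right)^{2} - Q\right) = -9 + 3 \left(\left(-1 + Q\right)^{2} - Q\right) = -9 - \left(- 3 \left(-1 + Q\right)^{2} + 3 Q\right) = -9 - 3 Q + 3 \left(-1 + Q\right)^{2}$)
$Z - \left(\left(606 + L{\left(95,57 \right)}\right) - D{\left(-38 \right)}\right) = -10472 - \left(\left(606 + \left(3 + 57 - 190\right)\right) - \left(-9 - -114 + 3 \left(-1 - 38\right)^{2}\right)\right) = -10472 - \left(\left(606 + \left(3 + 57 - 190\right)\right) - \left(-9 + 114 + 3 \left(-39\right)^{2}\right)\right) = -10472 - \left(\left(606 - 130\right) - \left(-9 + 114 + 3 \cdot 1521\right)\right) = -10472 - \left(476 - \left(-9 + 114 + 4563\right)\right) = -10472 - \left(476 - 4668\right) = -10472 - -4192 = -10472 + 4192 = -6280$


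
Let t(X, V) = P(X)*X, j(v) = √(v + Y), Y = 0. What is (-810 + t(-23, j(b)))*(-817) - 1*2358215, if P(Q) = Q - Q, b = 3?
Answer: -1696445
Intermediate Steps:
j(v) = √v (j(v) = √(v + 0) = √v)
P(Q) = 0
t(X, V) = 0 (t(X, V) = 0*X = 0)
(-810 + t(-23, j(b)))*(-817) - 1*2358215 = (-810 + 0)*(-817) - 1*2358215 = -810*(-817) - 2358215 = 661770 - 2358215 = -1696445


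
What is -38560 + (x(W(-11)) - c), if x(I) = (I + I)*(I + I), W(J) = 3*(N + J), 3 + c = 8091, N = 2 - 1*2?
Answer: -42292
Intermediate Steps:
N = 0 (N = 2 - 2 = 0)
c = 8088 (c = -3 + 8091 = 8088)
W(J) = 3*J (W(J) = 3*(0 + J) = 3*J)
x(I) = 4*I**2 (x(I) = (2*I)*(2*I) = 4*I**2)
-38560 + (x(W(-11)) - c) = -38560 + (4*(3*(-11))**2 - 1*8088) = -38560 + (4*(-33)**2 - 8088) = -38560 + (4*1089 - 8088) = -38560 + (4356 - 8088) = -38560 - 3732 = -42292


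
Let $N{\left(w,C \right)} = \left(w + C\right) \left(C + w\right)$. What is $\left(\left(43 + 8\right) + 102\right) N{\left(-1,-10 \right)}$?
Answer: $18513$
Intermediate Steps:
$N{\left(w,C \right)} = \left(C + w\right)^{2}$ ($N{\left(w,C \right)} = \left(C + w\right) \left(C + w\right) = \left(C + w\right)^{2}$)
$\left(\left(43 + 8\right) + 102\right) N{\left(-1,-10 \right)} = \left(\left(43 + 8\right) + 102\right) \left(-10 - 1\right)^{2} = \left(51 + 102\right) \left(-11\right)^{2} = 153 \cdot 121 = 18513$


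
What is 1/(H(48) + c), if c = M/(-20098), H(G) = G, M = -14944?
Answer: 10049/489824 ≈ 0.020516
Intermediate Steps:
c = 7472/10049 (c = -14944/(-20098) = -14944*(-1/20098) = 7472/10049 ≈ 0.74356)
1/(H(48) + c) = 1/(48 + 7472/10049) = 1/(489824/10049) = 10049/489824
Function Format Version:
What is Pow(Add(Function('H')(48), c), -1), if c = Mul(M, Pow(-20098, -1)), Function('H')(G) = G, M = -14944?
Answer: Rational(10049, 489824) ≈ 0.020516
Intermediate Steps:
c = Rational(7472, 10049) (c = Mul(-14944, Pow(-20098, -1)) = Mul(-14944, Rational(-1, 20098)) = Rational(7472, 10049) ≈ 0.74356)
Pow(Add(Function('H')(48), c), -1) = Pow(Add(48, Rational(7472, 10049)), -1) = Pow(Rational(489824, 10049), -1) = Rational(10049, 489824)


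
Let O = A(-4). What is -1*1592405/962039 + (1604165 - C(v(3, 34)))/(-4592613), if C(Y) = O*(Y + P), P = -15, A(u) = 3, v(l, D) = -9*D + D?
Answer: -8857397512279/4418272817907 ≈ -2.0047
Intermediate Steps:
v(l, D) = -8*D
O = 3
C(Y) = -45 + 3*Y (C(Y) = 3*(Y - 15) = 3*(-15 + Y) = -45 + 3*Y)
-1*1592405/962039 + (1604165 - C(v(3, 34)))/(-4592613) = -1*1592405/962039 + (1604165 - (-45 + 3*(-8*34)))/(-4592613) = -1592405*1/962039 + (1604165 - (-45 + 3*(-272)))*(-1/4592613) = -1592405/962039 + (1604165 - (-45 - 816))*(-1/4592613) = -1592405/962039 + (1604165 - 1*(-861))*(-1/4592613) = -1592405/962039 + (1604165 + 861)*(-1/4592613) = -1592405/962039 + 1605026*(-1/4592613) = -1592405/962039 - 1605026/4592613 = -8857397512279/4418272817907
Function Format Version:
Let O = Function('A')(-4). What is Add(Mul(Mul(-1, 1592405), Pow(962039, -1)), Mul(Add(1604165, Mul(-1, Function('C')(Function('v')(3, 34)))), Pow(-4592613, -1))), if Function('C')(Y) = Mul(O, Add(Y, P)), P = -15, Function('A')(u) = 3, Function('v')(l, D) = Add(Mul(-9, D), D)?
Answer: Rational(-8857397512279, 4418272817907) ≈ -2.0047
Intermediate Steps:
Function('v')(l, D) = Mul(-8, D)
O = 3
Function('C')(Y) = Add(-45, Mul(3, Y)) (Function('C')(Y) = Mul(3, Add(Y, -15)) = Mul(3, Add(-15, Y)) = Add(-45, Mul(3, Y)))
Add(Mul(Mul(-1, 1592405), Pow(962039, -1)), Mul(Add(1604165, Mul(-1, Function('C')(Function('v')(3, 34)))), Pow(-4592613, -1))) = Add(Mul(Mul(-1, 1592405), Pow(962039, -1)), Mul(Add(1604165, Mul(-1, Add(-45, Mul(3, Mul(-8, 34))))), Pow(-4592613, -1))) = Add(Mul(-1592405, Rational(1, 962039)), Mul(Add(1604165, Mul(-1, Add(-45, Mul(3, -272)))), Rational(-1, 4592613))) = Add(Rational(-1592405, 962039), Mul(Add(1604165, Mul(-1, Add(-45, -816))), Rational(-1, 4592613))) = Add(Rational(-1592405, 962039), Mul(Add(1604165, Mul(-1, -861)), Rational(-1, 4592613))) = Add(Rational(-1592405, 962039), Mul(Add(1604165, 861), Rational(-1, 4592613))) = Add(Rational(-1592405, 962039), Mul(1605026, Rational(-1, 4592613))) = Add(Rational(-1592405, 962039), Rational(-1605026, 4592613)) = Rational(-8857397512279, 4418272817907)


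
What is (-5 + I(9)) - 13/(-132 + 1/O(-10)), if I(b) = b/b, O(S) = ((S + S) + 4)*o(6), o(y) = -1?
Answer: -8236/2111 ≈ -3.9015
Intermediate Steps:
O(S) = -4 - 2*S (O(S) = ((S + S) + 4)*(-1) = (2*S + 4)*(-1) = (4 + 2*S)*(-1) = -4 - 2*S)
I(b) = 1
(-5 + I(9)) - 13/(-132 + 1/O(-10)) = (-5 + 1) - 13/(-132 + 1/(-4 - 2*(-10))) = -4 - 13/(-132 + 1/(-4 + 20)) = -4 - 13/(-132 + 1/16) = -4 - 13/(-2111/16) = -4 - 16/2111*(-13) = -4 + 208/2111 = -8236/2111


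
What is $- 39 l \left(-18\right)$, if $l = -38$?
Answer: $-26676$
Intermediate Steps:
$- 39 l \left(-18\right) = \left(-39\right) \left(-38\right) \left(-18\right) = 1482 \left(-18\right) = -26676$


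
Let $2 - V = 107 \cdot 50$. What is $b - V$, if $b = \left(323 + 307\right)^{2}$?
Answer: $402248$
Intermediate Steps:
$V = -5348$ ($V = 2 - 107 \cdot 50 = 2 - 5350 = -5348$)
$b = 396900$ ($b = 630^{2} = 396900$)
$b - V = 396900 - -5348 = 396900 + 5348 = 402248$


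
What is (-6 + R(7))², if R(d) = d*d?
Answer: 1849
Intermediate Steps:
R(d) = d²
(-6 + R(7))² = (-6 + 7²)² = (-6 + 49)² = 43² = 1849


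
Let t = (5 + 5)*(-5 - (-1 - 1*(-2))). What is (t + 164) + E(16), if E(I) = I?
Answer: 120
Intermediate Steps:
t = -60 (t = 10*(-5 - (-1 + 2)) = 10*(-5 - 1*1) = 10*(-5 - 1) = 10*(-6) = -60)
(t + 164) + E(16) = (-60 + 164) + 16 = 104 + 16 = 120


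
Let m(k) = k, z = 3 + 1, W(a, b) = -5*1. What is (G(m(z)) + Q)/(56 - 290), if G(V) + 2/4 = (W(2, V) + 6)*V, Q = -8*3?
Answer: 41/468 ≈ 0.087607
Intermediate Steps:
Q = -24 (Q = -2*12 = -24)
W(a, b) = -5
z = 4
G(V) = -½ + V (G(V) = -½ + (-5 + 6)*V = -½ + 1*V = -½ + V)
(G(m(z)) + Q)/(56 - 290) = ((-½ + 4) - 24)/(56 - 290) = (7/2 - 24)/(-234) = -41/2*(-1/234) = 41/468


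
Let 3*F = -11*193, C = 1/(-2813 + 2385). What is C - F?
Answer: 908641/1284 ≈ 707.66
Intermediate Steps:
C = -1/428 (C = 1/(-428) = -1/428 ≈ -0.0023364)
F = -2123/3 (F = (-11*193)/3 = (⅓)*(-2123) = -2123/3 ≈ -707.67)
C - F = -1/428 - 1*(-2123/3) = -1/428 + 2123/3 = 908641/1284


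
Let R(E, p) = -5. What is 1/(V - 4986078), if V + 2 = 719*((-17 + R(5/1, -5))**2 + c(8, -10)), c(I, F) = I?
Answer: -1/4632332 ≈ -2.1587e-7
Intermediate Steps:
V = 353746 (V = -2 + 719*((-17 - 5)**2 + 8) = -2 + 719*((-22)**2 + 8) = -2 + 719*(484 + 8) = -2 + 719*492 = -2 + 353748 = 353746)
1/(V - 4986078) = 1/(353746 - 4986078) = 1/(-4632332) = -1/4632332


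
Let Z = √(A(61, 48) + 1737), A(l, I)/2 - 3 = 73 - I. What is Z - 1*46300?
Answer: -46300 + √1793 ≈ -46258.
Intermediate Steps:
A(l, I) = 152 - 2*I (A(l, I) = 6 + 2*(73 - I) = 6 + (146 - 2*I) = 152 - 2*I)
Z = √1793 (Z = √((152 - 2*48) + 1737) = √((152 - 96) + 1737) = √(56 + 1737) = √1793 ≈ 42.344)
Z - 1*46300 = √1793 - 1*46300 = √1793 - 46300 = -46300 + √1793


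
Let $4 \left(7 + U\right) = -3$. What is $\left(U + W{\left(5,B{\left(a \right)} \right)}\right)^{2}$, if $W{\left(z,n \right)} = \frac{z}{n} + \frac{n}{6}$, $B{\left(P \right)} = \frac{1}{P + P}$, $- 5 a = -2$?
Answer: $\frac{7225}{576} \approx 12.543$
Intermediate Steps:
$a = \frac{2}{5}$ ($a = \left(- \frac{1}{5}\right) \left(-2\right) = \frac{2}{5} \approx 0.4$)
$U = - \frac{31}{4}$ ($U = -7 + \frac{1}{4} \left(-3\right) = -7 - \frac{3}{4} = - \frac{31}{4} \approx -7.75$)
$B{\left(P \right)} = \frac{1}{2 P}$
$W{\left(z,n \right)} = \frac{n}{6} + \frac{z}{n}$ ($W{\left(z,n \right)} = \frac{z}{n} + n \frac{1}{6} = \frac{z}{n} + \frac{n}{6} = \frac{n}{6} + \frac{z}{n}$)
$\left(U + W{\left(5,B{\left(a \right)} \right)}\right)^{2} = \left(- \frac{31}{4} + \left(\frac{\frac{1}{2} \frac{1}{\frac{2}{5}}}{6} + \frac{5}{\frac{1}{2} \frac{1}{\frac{2}{5}}}\right)\right)^{2} = \left(- \frac{31}{4} + \left(\frac{\frac{1}{2} \cdot \frac{5}{2}}{6} + \frac{5}{\frac{1}{2} \cdot \frac{5}{2}}\right)\right)^{2} = \left(- \frac{31}{4} + \left(\frac{1}{6} \cdot \frac{5}{4} + \frac{5}{\frac{5}{4}}\right)\right)^{2} = \left(- \frac{31}{4} + \left(\frac{5}{24} + 5 \cdot \frac{4}{5}\right)\right)^{2} = \left(- \frac{31}{4} + \left(\frac{5}{24} + 4\right)\right)^{2} = \left(- \frac{31}{4} + \frac{101}{24}\right)^{2} = \left(- \frac{85}{24}\right)^{2} = \frac{7225}{576}$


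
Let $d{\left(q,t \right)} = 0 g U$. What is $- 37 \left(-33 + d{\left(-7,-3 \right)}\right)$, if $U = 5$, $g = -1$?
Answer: $1221$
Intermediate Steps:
$d{\left(q,t \right)} = 0$ ($d{\left(q,t \right)} = 0 \left(-1\right) 5 = 0 \cdot 5 = 0$)
$- 37 \left(-33 + d{\left(-7,-3 \right)}\right) = - 37 \left(-33 + 0\right) = \left(-37\right) \left(-33\right) = 1221$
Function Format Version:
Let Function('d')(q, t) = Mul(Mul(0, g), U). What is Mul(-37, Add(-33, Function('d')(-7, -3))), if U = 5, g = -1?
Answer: 1221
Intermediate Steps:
Function('d')(q, t) = 0 (Function('d')(q, t) = Mul(Mul(0, -1), 5) = Mul(0, 5) = 0)
Mul(-37, Add(-33, Function('d')(-7, -3))) = Mul(-37, Add(-33, 0)) = Mul(-37, -33) = 1221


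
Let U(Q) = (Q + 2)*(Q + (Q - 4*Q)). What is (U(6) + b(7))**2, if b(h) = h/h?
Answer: 9025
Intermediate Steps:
b(h) = 1
U(Q) = -2*Q*(2 + Q) (U(Q) = (2 + Q)*(Q + (Q - 4*Q)) = (2 + Q)*(Q - 3*Q) = (2 + Q)*(-2*Q) = -2*Q*(2 + Q))
(U(6) + b(7))**2 = (-2*6*(2 + 6) + 1)**2 = (-2*6*8 + 1)**2 = (-96 + 1)**2 = (-95)**2 = 9025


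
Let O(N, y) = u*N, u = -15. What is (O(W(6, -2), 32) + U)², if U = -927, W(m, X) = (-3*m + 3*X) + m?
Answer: 431649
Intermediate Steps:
W(m, X) = -2*m + 3*X
O(N, y) = -15*N
(O(W(6, -2), 32) + U)² = (-15*(-2*6 + 3*(-2)) - 927)² = (-15*(-12 - 6) - 927)² = (-15*(-18) - 927)² = (270 - 927)² = (-657)² = 431649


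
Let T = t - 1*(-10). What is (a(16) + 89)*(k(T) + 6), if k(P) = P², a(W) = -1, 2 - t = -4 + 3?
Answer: 15400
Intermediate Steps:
t = 3 (t = 2 - (-4 + 3) = 2 - 1*(-1) = 2 + 1 = 3)
T = 13 (T = 3 - 1*(-10) = 3 + 10 = 13)
(a(16) + 89)*(k(T) + 6) = (-1 + 89)*(13² + 6) = 88*(169 + 6) = 88*175 = 15400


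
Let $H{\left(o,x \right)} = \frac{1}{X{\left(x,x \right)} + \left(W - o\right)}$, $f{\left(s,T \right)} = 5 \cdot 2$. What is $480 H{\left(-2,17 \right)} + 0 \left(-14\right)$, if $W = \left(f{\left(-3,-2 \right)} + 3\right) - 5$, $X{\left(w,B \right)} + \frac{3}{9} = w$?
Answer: $18$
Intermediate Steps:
$f{\left(s,T \right)} = 10$
$X{\left(w,B \right)} = - \frac{1}{3} + w$
$W = 8$ ($W = \left(10 + 3\right) - 5 = 13 - 5 = 8$)
$H{\left(o,x \right)} = \frac{1}{\frac{23}{3} + x - o}$ ($H{\left(o,x \right)} = \frac{1}{\left(- \frac{1}{3} + x\right) - \left(-8 + o\right)} = \frac{1}{\frac{23}{3} + x - o}$)
$480 H{\left(-2,17 \right)} + 0 \left(-14\right) = 480 \frac{3}{23 - -6 + 3 \cdot 17} + 0 \left(-14\right) = 480 \frac{3}{23 + 6 + 51} + 0 = 480 \cdot \frac{3}{80} + 0 = 18 + 0 = 18$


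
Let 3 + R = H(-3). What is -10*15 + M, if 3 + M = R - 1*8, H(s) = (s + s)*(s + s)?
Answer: -128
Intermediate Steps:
H(s) = 4*s² (H(s) = (2*s)*(2*s) = 4*s²)
R = 33 (R = -3 + 4*(-3)² = -3 + 4*9 = -3 + 36 = 33)
M = 22 (M = -3 + (33 - 1*8) = -3 + (33 - 8) = -3 + 25 = 22)
-10*15 + M = -10*15 + 22 = -150 + 22 = -128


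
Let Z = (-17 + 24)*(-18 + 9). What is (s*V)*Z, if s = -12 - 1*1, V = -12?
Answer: -9828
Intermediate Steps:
s = -13 (s = -12 - 1 = -13)
Z = -63 (Z = 7*(-9) = -63)
(s*V)*Z = -13*(-12)*(-63) = 156*(-63) = -9828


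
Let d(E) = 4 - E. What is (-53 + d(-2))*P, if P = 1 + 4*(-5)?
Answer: 893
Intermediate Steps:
P = -19 (P = 1 - 20 = -19)
(-53 + d(-2))*P = (-53 + (4 - 1*(-2)))*(-19) = (-53 + (4 + 2))*(-19) = (-53 + 6)*(-19) = -47*(-19) = 893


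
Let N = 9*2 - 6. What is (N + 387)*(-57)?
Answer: -22743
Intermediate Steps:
N = 12 (N = 18 - 6 = 12)
(N + 387)*(-57) = (12 + 387)*(-57) = 399*(-57) = -22743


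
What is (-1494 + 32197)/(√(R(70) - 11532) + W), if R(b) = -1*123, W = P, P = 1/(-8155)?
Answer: -250382965/775104411376 - 6125619238725*I*√1295/775104411376 ≈ -0.00032303 - 284.4*I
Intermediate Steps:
P = -1/8155 ≈ -0.00012262
W = -1/8155 ≈ -0.00012262
R(b) = -123
(-1494 + 32197)/(√(R(70) - 11532) + W) = (-1494 + 32197)/(√(-123 - 11532) - 1/8155) = 30703/(√(-11655) - 1/8155) = 30703/(3*I*√1295 - 1/8155) = 30703/(-1/8155 + 3*I*√1295)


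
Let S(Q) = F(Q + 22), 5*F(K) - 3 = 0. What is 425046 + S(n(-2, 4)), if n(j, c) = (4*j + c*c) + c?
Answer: 2125233/5 ≈ 4.2505e+5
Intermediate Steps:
F(K) = 3/5 (F(K) = 3/5 + (1/5)*0 = 3/5 + 0 = 3/5)
n(j, c) = c + c**2 + 4*j (n(j, c) = (4*j + c**2) + c = (c**2 + 4*j) + c = c + c**2 + 4*j)
S(Q) = 3/5
425046 + S(n(-2, 4)) = 425046 + 3/5 = 2125233/5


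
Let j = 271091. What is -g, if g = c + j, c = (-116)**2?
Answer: -284547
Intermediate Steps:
c = 13456
g = 284547 (g = 13456 + 271091 = 284547)
-g = -1*284547 = -284547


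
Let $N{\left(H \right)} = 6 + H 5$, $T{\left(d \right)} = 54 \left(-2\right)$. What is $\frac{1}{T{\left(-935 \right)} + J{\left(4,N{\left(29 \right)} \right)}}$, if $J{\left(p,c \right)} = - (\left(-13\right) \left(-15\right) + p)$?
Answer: $- \frac{1}{307} \approx -0.0032573$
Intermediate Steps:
$T{\left(d \right)} = -108$
$N{\left(H \right)} = 6 + 5 H$
$J{\left(p,c \right)} = -195 - p$ ($J{\left(p,c \right)} = - (195 + p) = -195 - p$)
$\frac{1}{T{\left(-935 \right)} + J{\left(4,N{\left(29 \right)} \right)}} = \frac{1}{-108 - 199} = \frac{1}{-307} = - \frac{1}{307}$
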